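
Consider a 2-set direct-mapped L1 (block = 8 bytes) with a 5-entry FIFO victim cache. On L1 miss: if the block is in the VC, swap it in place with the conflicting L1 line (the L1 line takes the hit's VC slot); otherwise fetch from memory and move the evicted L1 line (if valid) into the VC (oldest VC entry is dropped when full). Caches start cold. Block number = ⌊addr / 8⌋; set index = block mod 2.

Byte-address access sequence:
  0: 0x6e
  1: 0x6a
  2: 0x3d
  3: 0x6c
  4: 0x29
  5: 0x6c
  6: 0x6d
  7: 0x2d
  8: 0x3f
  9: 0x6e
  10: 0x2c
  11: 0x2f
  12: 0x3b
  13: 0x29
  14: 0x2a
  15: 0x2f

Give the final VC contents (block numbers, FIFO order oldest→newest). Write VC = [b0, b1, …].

0: 0x6e (blk 13, set 1) → MISS  vc=[]
1: 0x6a (blk 13, set 1) → L1-HIT  vc=[]
2: 0x3d (blk 7, set 1) → MISS  vc=[13]
3: 0x6c (blk 13, set 1) → VC-HIT  vc=[7]
4: 0x29 (blk 5, set 1) → MISS  vc=[7, 13]
5: 0x6c (blk 13, set 1) → VC-HIT  vc=[7, 5]
6: 0x6d (blk 13, set 1) → L1-HIT  vc=[7, 5]
7: 0x2d (blk 5, set 1) → VC-HIT  vc=[7, 13]
8: 0x3f (blk 7, set 1) → VC-HIT  vc=[5, 13]
9: 0x6e (blk 13, set 1) → VC-HIT  vc=[5, 7]
10: 0x2c (blk 5, set 1) → VC-HIT  vc=[13, 7]
11: 0x2f (blk 5, set 1) → L1-HIT  vc=[13, 7]
12: 0x3b (blk 7, set 1) → VC-HIT  vc=[13, 5]
13: 0x29 (blk 5, set 1) → VC-HIT  vc=[13, 7]
14: 0x2a (blk 5, set 1) → L1-HIT  vc=[13, 7]
15: 0x2f (blk 5, set 1) → L1-HIT  vc=[13, 7]

VC = [13, 7]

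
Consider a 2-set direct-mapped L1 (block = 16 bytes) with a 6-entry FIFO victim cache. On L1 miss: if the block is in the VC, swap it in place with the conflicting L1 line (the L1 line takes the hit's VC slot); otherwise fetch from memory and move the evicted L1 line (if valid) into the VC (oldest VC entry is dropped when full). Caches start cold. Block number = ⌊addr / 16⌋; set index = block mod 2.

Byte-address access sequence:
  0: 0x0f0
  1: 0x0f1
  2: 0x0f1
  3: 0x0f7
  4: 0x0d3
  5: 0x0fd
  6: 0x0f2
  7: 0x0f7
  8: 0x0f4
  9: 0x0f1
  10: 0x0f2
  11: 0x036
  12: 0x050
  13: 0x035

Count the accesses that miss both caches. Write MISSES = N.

MISSES = 4

0: 0xf0 (blk 15, set 1) → MISS  vc=[]
1: 0xf1 (blk 15, set 1) → L1-HIT  vc=[]
2: 0xf1 (blk 15, set 1) → L1-HIT  vc=[]
3: 0xf7 (blk 15, set 1) → L1-HIT  vc=[]
4: 0xd3 (blk 13, set 1) → MISS  vc=[15]
5: 0xfd (blk 15, set 1) → VC-HIT  vc=[13]
6: 0xf2 (blk 15, set 1) → L1-HIT  vc=[13]
7: 0xf7 (blk 15, set 1) → L1-HIT  vc=[13]
8: 0xf4 (blk 15, set 1) → L1-HIT  vc=[13]
9: 0xf1 (blk 15, set 1) → L1-HIT  vc=[13]
10: 0xf2 (blk 15, set 1) → L1-HIT  vc=[13]
11: 0x36 (blk 3, set 1) → MISS  vc=[13, 15]
12: 0x50 (blk 5, set 1) → MISS  vc=[13, 15, 3]
13: 0x35 (blk 3, set 1) → VC-HIT  vc=[13, 15, 5]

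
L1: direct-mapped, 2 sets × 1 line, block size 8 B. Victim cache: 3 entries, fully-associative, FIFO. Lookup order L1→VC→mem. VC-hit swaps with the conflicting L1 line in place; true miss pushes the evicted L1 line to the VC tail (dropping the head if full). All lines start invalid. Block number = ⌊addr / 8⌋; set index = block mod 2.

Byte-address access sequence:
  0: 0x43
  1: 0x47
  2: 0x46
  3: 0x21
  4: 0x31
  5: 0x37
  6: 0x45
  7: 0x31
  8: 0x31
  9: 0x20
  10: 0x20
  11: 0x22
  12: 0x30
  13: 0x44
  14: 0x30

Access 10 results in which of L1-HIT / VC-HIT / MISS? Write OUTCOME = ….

OUTCOME = L1-HIT

0: 0x43 (blk 8, set 0) → MISS  vc=[]
1: 0x47 (blk 8, set 0) → L1-HIT  vc=[]
2: 0x46 (blk 8, set 0) → L1-HIT  vc=[]
3: 0x21 (blk 4, set 0) → MISS  vc=[8]
4: 0x31 (blk 6, set 0) → MISS  vc=[8, 4]
5: 0x37 (blk 6, set 0) → L1-HIT  vc=[8, 4]
6: 0x45 (blk 8, set 0) → VC-HIT  vc=[6, 4]
7: 0x31 (blk 6, set 0) → VC-HIT  vc=[8, 4]
8: 0x31 (blk 6, set 0) → L1-HIT  vc=[8, 4]
9: 0x20 (blk 4, set 0) → VC-HIT  vc=[8, 6]
10: 0x20 (blk 4, set 0) → L1-HIT  vc=[8, 6]
11: 0x22 (blk 4, set 0) → L1-HIT  vc=[8, 6]
12: 0x30 (blk 6, set 0) → VC-HIT  vc=[8, 4]
13: 0x44 (blk 8, set 0) → VC-HIT  vc=[6, 4]
14: 0x30 (blk 6, set 0) → VC-HIT  vc=[8, 4]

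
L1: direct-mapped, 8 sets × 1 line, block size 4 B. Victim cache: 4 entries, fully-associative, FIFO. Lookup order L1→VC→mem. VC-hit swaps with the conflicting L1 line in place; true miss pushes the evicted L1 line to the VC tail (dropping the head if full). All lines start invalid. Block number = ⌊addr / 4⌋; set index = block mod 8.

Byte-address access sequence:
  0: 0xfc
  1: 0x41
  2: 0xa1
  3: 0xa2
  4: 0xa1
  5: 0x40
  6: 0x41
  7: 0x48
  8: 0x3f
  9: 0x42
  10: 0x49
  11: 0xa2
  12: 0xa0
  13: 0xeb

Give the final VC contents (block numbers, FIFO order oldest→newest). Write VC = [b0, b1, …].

#0 0xfc→b63/s7 MISS; vc=[]
#1 0x41→b16/s0 MISS; vc=[]
#2 0xa1→b40/s0 MISS; vc=[16]
#3 0xa2→b40/s0 L1-HIT; vc=[16]
#4 0xa1→b40/s0 L1-HIT; vc=[16]
#5 0x40→b16/s0 VC-HIT; vc=[40]
#6 0x41→b16/s0 L1-HIT; vc=[40]
#7 0x48→b18/s2 MISS; vc=[40]
#8 0x3f→b15/s7 MISS; vc=[40,63]
#9 0x42→b16/s0 L1-HIT; vc=[40,63]
#10 0x49→b18/s2 L1-HIT; vc=[40,63]
#11 0xa2→b40/s0 VC-HIT; vc=[16,63]
#12 0xa0→b40/s0 L1-HIT; vc=[16,63]
#13 0xeb→b58/s2 MISS; vc=[16,63,18]

VC = [16, 63, 18]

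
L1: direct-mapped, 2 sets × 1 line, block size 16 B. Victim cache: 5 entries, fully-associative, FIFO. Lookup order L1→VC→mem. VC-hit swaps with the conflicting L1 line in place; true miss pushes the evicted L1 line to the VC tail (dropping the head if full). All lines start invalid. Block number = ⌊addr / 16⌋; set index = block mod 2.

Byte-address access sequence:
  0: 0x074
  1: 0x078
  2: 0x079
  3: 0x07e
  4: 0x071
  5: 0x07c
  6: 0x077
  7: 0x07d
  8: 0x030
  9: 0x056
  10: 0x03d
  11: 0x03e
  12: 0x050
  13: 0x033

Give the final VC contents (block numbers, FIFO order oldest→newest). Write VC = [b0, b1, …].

VC = [7, 5]

#0 0x74→b7/s1 MISS; vc=[]
#1 0x78→b7/s1 L1-HIT; vc=[]
#2 0x79→b7/s1 L1-HIT; vc=[]
#3 0x7e→b7/s1 L1-HIT; vc=[]
#4 0x71→b7/s1 L1-HIT; vc=[]
#5 0x7c→b7/s1 L1-HIT; vc=[]
#6 0x77→b7/s1 L1-HIT; vc=[]
#7 0x7d→b7/s1 L1-HIT; vc=[]
#8 0x30→b3/s1 MISS; vc=[7]
#9 0x56→b5/s1 MISS; vc=[7,3]
#10 0x3d→b3/s1 VC-HIT; vc=[7,5]
#11 0x3e→b3/s1 L1-HIT; vc=[7,5]
#12 0x50→b5/s1 VC-HIT; vc=[7,3]
#13 0x33→b3/s1 VC-HIT; vc=[7,5]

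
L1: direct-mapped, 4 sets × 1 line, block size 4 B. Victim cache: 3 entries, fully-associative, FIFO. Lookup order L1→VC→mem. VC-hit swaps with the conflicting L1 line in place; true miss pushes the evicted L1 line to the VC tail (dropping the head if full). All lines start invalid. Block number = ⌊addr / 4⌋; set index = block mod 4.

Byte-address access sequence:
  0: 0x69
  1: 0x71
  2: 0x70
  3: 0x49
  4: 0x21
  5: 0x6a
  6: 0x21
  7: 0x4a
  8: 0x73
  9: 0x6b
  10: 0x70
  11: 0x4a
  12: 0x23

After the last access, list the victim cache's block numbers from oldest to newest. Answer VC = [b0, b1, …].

VC = [26, 28]

#0 0x69→b26/s2 MISS; vc=[]
#1 0x71→b28/s0 MISS; vc=[]
#2 0x70→b28/s0 L1-HIT; vc=[]
#3 0x49→b18/s2 MISS; vc=[26]
#4 0x21→b8/s0 MISS; vc=[26,28]
#5 0x6a→b26/s2 VC-HIT; vc=[18,28]
#6 0x21→b8/s0 L1-HIT; vc=[18,28]
#7 0x4a→b18/s2 VC-HIT; vc=[26,28]
#8 0x73→b28/s0 VC-HIT; vc=[26,8]
#9 0x6b→b26/s2 VC-HIT; vc=[18,8]
#10 0x70→b28/s0 L1-HIT; vc=[18,8]
#11 0x4a→b18/s2 VC-HIT; vc=[26,8]
#12 0x23→b8/s0 VC-HIT; vc=[26,28]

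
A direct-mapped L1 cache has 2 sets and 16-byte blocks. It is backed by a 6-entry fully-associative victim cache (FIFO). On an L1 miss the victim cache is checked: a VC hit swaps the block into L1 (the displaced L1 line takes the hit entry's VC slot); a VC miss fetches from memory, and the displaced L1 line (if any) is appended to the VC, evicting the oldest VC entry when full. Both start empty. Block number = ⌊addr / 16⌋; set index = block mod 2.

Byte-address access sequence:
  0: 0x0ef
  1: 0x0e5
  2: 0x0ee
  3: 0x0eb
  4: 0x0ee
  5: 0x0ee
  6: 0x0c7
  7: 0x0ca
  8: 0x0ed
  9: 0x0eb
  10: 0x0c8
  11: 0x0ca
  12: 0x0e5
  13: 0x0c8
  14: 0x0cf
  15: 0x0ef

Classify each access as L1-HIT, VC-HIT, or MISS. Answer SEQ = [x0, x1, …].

SEQ = [MISS, L1-HIT, L1-HIT, L1-HIT, L1-HIT, L1-HIT, MISS, L1-HIT, VC-HIT, L1-HIT, VC-HIT, L1-HIT, VC-HIT, VC-HIT, L1-HIT, VC-HIT]

0: 0xef (blk 14, set 0) → MISS  vc=[]
1: 0xe5 (blk 14, set 0) → L1-HIT  vc=[]
2: 0xee (blk 14, set 0) → L1-HIT  vc=[]
3: 0xeb (blk 14, set 0) → L1-HIT  vc=[]
4: 0xee (blk 14, set 0) → L1-HIT  vc=[]
5: 0xee (blk 14, set 0) → L1-HIT  vc=[]
6: 0xc7 (blk 12, set 0) → MISS  vc=[14]
7: 0xca (blk 12, set 0) → L1-HIT  vc=[14]
8: 0xed (blk 14, set 0) → VC-HIT  vc=[12]
9: 0xeb (blk 14, set 0) → L1-HIT  vc=[12]
10: 0xc8 (blk 12, set 0) → VC-HIT  vc=[14]
11: 0xca (blk 12, set 0) → L1-HIT  vc=[14]
12: 0xe5 (blk 14, set 0) → VC-HIT  vc=[12]
13: 0xc8 (blk 12, set 0) → VC-HIT  vc=[14]
14: 0xcf (blk 12, set 0) → L1-HIT  vc=[14]
15: 0xef (blk 14, set 0) → VC-HIT  vc=[12]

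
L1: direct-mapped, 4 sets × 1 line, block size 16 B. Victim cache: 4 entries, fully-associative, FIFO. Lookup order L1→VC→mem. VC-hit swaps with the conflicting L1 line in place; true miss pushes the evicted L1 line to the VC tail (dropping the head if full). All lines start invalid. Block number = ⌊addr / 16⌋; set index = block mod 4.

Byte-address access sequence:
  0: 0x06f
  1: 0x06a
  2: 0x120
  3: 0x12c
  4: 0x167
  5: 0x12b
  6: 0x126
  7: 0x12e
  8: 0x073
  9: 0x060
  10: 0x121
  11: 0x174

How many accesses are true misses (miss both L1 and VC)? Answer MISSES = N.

#0 0x6f→b6/s2 MISS; vc=[]
#1 0x6a→b6/s2 L1-HIT; vc=[]
#2 0x120→b18/s2 MISS; vc=[6]
#3 0x12c→b18/s2 L1-HIT; vc=[6]
#4 0x167→b22/s2 MISS; vc=[6,18]
#5 0x12b→b18/s2 VC-HIT; vc=[6,22]
#6 0x126→b18/s2 L1-HIT; vc=[6,22]
#7 0x12e→b18/s2 L1-HIT; vc=[6,22]
#8 0x73→b7/s3 MISS; vc=[6,22]
#9 0x60→b6/s2 VC-HIT; vc=[18,22]
#10 0x121→b18/s2 VC-HIT; vc=[6,22]
#11 0x174→b23/s3 MISS; vc=[6,22,7]

MISSES = 5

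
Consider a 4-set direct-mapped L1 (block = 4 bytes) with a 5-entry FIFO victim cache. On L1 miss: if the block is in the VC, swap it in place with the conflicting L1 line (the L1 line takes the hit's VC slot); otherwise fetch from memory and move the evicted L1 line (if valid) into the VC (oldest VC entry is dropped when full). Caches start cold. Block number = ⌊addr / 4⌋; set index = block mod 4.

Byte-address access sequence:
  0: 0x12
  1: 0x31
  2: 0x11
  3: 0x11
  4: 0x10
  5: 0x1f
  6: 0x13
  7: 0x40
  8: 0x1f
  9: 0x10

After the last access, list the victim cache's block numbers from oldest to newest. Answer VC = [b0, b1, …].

#0 0x12→b4/s0 MISS; vc=[]
#1 0x31→b12/s0 MISS; vc=[4]
#2 0x11→b4/s0 VC-HIT; vc=[12]
#3 0x11→b4/s0 L1-HIT; vc=[12]
#4 0x10→b4/s0 L1-HIT; vc=[12]
#5 0x1f→b7/s3 MISS; vc=[12]
#6 0x13→b4/s0 L1-HIT; vc=[12]
#7 0x40→b16/s0 MISS; vc=[12,4]
#8 0x1f→b7/s3 L1-HIT; vc=[12,4]
#9 0x10→b4/s0 VC-HIT; vc=[12,16]

VC = [12, 16]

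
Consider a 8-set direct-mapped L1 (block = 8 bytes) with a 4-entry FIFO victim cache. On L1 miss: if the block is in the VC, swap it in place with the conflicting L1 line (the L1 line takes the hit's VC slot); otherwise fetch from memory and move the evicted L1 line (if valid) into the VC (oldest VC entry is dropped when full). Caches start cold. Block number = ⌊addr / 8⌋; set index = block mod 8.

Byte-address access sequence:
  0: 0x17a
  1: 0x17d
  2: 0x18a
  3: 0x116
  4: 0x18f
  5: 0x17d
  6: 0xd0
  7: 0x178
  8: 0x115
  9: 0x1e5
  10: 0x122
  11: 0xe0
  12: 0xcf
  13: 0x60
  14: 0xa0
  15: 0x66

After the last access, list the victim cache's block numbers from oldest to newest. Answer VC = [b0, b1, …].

VC = [36, 49, 28, 20]

#0 0x17a→b47/s7 MISS; vc=[]
#1 0x17d→b47/s7 L1-HIT; vc=[]
#2 0x18a→b49/s1 MISS; vc=[]
#3 0x116→b34/s2 MISS; vc=[]
#4 0x18f→b49/s1 L1-HIT; vc=[]
#5 0x17d→b47/s7 L1-HIT; vc=[]
#6 0xd0→b26/s2 MISS; vc=[34]
#7 0x178→b47/s7 L1-HIT; vc=[34]
#8 0x115→b34/s2 VC-HIT; vc=[26]
#9 0x1e5→b60/s4 MISS; vc=[26]
#10 0x122→b36/s4 MISS; vc=[26,60]
#11 0xe0→b28/s4 MISS; vc=[26,60,36]
#12 0xcf→b25/s1 MISS; vc=[26,60,36,49]
#13 0x60→b12/s4 MISS; vc=[60,36,49,28]
#14 0xa0→b20/s4 MISS; vc=[36,49,28,12]
#15 0x66→b12/s4 VC-HIT; vc=[36,49,28,20]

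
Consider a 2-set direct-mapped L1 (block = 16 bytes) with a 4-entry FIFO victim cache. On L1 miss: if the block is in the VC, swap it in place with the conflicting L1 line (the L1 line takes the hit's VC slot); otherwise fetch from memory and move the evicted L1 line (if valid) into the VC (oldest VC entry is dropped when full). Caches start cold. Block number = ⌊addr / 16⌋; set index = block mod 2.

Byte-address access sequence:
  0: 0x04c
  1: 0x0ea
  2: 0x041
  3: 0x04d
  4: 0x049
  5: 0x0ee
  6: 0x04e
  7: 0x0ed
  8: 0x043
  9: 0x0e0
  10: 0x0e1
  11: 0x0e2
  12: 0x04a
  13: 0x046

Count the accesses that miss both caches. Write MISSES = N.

MISSES = 2

0: 0x4c (blk 4, set 0) → MISS  vc=[]
1: 0xea (blk 14, set 0) → MISS  vc=[4]
2: 0x41 (blk 4, set 0) → VC-HIT  vc=[14]
3: 0x4d (blk 4, set 0) → L1-HIT  vc=[14]
4: 0x49 (blk 4, set 0) → L1-HIT  vc=[14]
5: 0xee (blk 14, set 0) → VC-HIT  vc=[4]
6: 0x4e (blk 4, set 0) → VC-HIT  vc=[14]
7: 0xed (blk 14, set 0) → VC-HIT  vc=[4]
8: 0x43 (blk 4, set 0) → VC-HIT  vc=[14]
9: 0xe0 (blk 14, set 0) → VC-HIT  vc=[4]
10: 0xe1 (blk 14, set 0) → L1-HIT  vc=[4]
11: 0xe2 (blk 14, set 0) → L1-HIT  vc=[4]
12: 0x4a (blk 4, set 0) → VC-HIT  vc=[14]
13: 0x46 (blk 4, set 0) → L1-HIT  vc=[14]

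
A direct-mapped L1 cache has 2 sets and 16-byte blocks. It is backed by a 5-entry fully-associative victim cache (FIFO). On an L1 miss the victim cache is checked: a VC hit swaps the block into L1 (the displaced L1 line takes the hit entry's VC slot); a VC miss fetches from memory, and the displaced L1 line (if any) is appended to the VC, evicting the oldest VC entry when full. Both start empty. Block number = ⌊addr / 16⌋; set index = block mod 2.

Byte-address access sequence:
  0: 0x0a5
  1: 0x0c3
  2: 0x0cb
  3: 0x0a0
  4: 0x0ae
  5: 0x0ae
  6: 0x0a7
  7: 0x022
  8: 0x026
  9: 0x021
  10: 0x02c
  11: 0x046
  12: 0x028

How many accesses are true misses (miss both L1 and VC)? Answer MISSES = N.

MISSES = 4

0: 0xa5 (blk 10, set 0) → MISS  vc=[]
1: 0xc3 (blk 12, set 0) → MISS  vc=[10]
2: 0xcb (blk 12, set 0) → L1-HIT  vc=[10]
3: 0xa0 (blk 10, set 0) → VC-HIT  vc=[12]
4: 0xae (blk 10, set 0) → L1-HIT  vc=[12]
5: 0xae (blk 10, set 0) → L1-HIT  vc=[12]
6: 0xa7 (blk 10, set 0) → L1-HIT  vc=[12]
7: 0x22 (blk 2, set 0) → MISS  vc=[12, 10]
8: 0x26 (blk 2, set 0) → L1-HIT  vc=[12, 10]
9: 0x21 (blk 2, set 0) → L1-HIT  vc=[12, 10]
10: 0x2c (blk 2, set 0) → L1-HIT  vc=[12, 10]
11: 0x46 (blk 4, set 0) → MISS  vc=[12, 10, 2]
12: 0x28 (blk 2, set 0) → VC-HIT  vc=[12, 10, 4]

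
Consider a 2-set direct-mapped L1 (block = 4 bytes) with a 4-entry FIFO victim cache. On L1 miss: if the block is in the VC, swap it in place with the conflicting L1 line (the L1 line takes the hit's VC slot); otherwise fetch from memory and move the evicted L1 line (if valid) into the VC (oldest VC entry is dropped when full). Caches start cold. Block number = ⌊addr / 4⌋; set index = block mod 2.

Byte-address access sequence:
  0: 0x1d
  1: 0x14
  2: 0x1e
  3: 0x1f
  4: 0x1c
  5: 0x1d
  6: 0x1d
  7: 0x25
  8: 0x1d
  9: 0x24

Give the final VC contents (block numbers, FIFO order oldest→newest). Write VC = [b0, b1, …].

VC = [5, 7]

#0 0x1d→b7/s1 MISS; vc=[]
#1 0x14→b5/s1 MISS; vc=[7]
#2 0x1e→b7/s1 VC-HIT; vc=[5]
#3 0x1f→b7/s1 L1-HIT; vc=[5]
#4 0x1c→b7/s1 L1-HIT; vc=[5]
#5 0x1d→b7/s1 L1-HIT; vc=[5]
#6 0x1d→b7/s1 L1-HIT; vc=[5]
#7 0x25→b9/s1 MISS; vc=[5,7]
#8 0x1d→b7/s1 VC-HIT; vc=[5,9]
#9 0x24→b9/s1 VC-HIT; vc=[5,7]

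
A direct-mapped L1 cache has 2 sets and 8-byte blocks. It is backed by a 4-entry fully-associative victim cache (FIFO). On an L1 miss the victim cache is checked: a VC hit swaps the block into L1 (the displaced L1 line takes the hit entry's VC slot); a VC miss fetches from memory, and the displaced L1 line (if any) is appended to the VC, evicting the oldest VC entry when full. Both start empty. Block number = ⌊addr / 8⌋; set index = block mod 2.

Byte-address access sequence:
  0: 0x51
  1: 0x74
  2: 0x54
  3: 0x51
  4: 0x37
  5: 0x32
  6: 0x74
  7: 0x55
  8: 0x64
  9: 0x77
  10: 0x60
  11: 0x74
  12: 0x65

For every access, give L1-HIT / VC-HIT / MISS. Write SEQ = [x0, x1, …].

#0 0x51→b10/s0 MISS; vc=[]
#1 0x74→b14/s0 MISS; vc=[10]
#2 0x54→b10/s0 VC-HIT; vc=[14]
#3 0x51→b10/s0 L1-HIT; vc=[14]
#4 0x37→b6/s0 MISS; vc=[14,10]
#5 0x32→b6/s0 L1-HIT; vc=[14,10]
#6 0x74→b14/s0 VC-HIT; vc=[6,10]
#7 0x55→b10/s0 VC-HIT; vc=[6,14]
#8 0x64→b12/s0 MISS; vc=[6,14,10]
#9 0x77→b14/s0 VC-HIT; vc=[6,12,10]
#10 0x60→b12/s0 VC-HIT; vc=[6,14,10]
#11 0x74→b14/s0 VC-HIT; vc=[6,12,10]
#12 0x65→b12/s0 VC-HIT; vc=[6,14,10]

SEQ = [MISS, MISS, VC-HIT, L1-HIT, MISS, L1-HIT, VC-HIT, VC-HIT, MISS, VC-HIT, VC-HIT, VC-HIT, VC-HIT]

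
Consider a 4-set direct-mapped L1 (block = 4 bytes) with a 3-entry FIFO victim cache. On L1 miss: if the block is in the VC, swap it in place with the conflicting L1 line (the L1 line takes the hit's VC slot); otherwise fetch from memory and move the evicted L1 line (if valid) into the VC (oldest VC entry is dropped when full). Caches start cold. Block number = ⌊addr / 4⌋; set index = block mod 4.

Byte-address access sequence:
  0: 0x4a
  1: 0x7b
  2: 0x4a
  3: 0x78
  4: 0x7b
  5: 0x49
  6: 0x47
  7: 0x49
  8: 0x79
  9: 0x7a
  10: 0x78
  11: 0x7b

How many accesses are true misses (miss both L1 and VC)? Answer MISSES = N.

MISSES = 3

0: 0x4a (blk 18, set 2) → MISS  vc=[]
1: 0x7b (blk 30, set 2) → MISS  vc=[18]
2: 0x4a (blk 18, set 2) → VC-HIT  vc=[30]
3: 0x78 (blk 30, set 2) → VC-HIT  vc=[18]
4: 0x7b (blk 30, set 2) → L1-HIT  vc=[18]
5: 0x49 (blk 18, set 2) → VC-HIT  vc=[30]
6: 0x47 (blk 17, set 1) → MISS  vc=[30]
7: 0x49 (blk 18, set 2) → L1-HIT  vc=[30]
8: 0x79 (blk 30, set 2) → VC-HIT  vc=[18]
9: 0x7a (blk 30, set 2) → L1-HIT  vc=[18]
10: 0x78 (blk 30, set 2) → L1-HIT  vc=[18]
11: 0x7b (blk 30, set 2) → L1-HIT  vc=[18]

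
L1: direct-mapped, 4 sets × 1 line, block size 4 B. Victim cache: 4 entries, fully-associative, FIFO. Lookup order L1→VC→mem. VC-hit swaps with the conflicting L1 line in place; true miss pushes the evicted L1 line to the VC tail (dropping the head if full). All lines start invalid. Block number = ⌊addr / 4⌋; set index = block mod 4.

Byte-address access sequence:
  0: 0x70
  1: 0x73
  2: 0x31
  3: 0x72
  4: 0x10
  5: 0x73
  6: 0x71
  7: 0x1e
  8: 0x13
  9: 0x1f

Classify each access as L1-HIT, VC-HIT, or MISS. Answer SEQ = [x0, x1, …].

0: 0x70 (blk 28, set 0) → MISS  vc=[]
1: 0x73 (blk 28, set 0) → L1-HIT  vc=[]
2: 0x31 (blk 12, set 0) → MISS  vc=[28]
3: 0x72 (blk 28, set 0) → VC-HIT  vc=[12]
4: 0x10 (blk 4, set 0) → MISS  vc=[12, 28]
5: 0x73 (blk 28, set 0) → VC-HIT  vc=[12, 4]
6: 0x71 (blk 28, set 0) → L1-HIT  vc=[12, 4]
7: 0x1e (blk 7, set 3) → MISS  vc=[12, 4]
8: 0x13 (blk 4, set 0) → VC-HIT  vc=[12, 28]
9: 0x1f (blk 7, set 3) → L1-HIT  vc=[12, 28]

SEQ = [MISS, L1-HIT, MISS, VC-HIT, MISS, VC-HIT, L1-HIT, MISS, VC-HIT, L1-HIT]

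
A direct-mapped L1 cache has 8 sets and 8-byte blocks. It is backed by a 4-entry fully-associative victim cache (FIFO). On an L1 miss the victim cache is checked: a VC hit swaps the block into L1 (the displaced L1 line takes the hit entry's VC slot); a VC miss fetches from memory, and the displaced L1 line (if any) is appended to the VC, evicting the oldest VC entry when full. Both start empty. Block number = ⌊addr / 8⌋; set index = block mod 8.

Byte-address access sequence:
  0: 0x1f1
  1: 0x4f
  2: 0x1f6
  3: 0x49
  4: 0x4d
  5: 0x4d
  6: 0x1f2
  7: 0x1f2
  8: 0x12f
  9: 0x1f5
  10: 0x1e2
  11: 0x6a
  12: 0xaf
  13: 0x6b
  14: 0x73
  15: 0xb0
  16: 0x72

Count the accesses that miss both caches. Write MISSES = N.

MISSES = 8

0: 0x1f1 (blk 62, set 6) → MISS  vc=[]
1: 0x4f (blk 9, set 1) → MISS  vc=[]
2: 0x1f6 (blk 62, set 6) → L1-HIT  vc=[]
3: 0x49 (blk 9, set 1) → L1-HIT  vc=[]
4: 0x4d (blk 9, set 1) → L1-HIT  vc=[]
5: 0x4d (blk 9, set 1) → L1-HIT  vc=[]
6: 0x1f2 (blk 62, set 6) → L1-HIT  vc=[]
7: 0x1f2 (blk 62, set 6) → L1-HIT  vc=[]
8: 0x12f (blk 37, set 5) → MISS  vc=[]
9: 0x1f5 (blk 62, set 6) → L1-HIT  vc=[]
10: 0x1e2 (blk 60, set 4) → MISS  vc=[]
11: 0x6a (blk 13, set 5) → MISS  vc=[37]
12: 0xaf (blk 21, set 5) → MISS  vc=[37, 13]
13: 0x6b (blk 13, set 5) → VC-HIT  vc=[37, 21]
14: 0x73 (blk 14, set 6) → MISS  vc=[37, 21, 62]
15: 0xb0 (blk 22, set 6) → MISS  vc=[37, 21, 62, 14]
16: 0x72 (blk 14, set 6) → VC-HIT  vc=[37, 21, 62, 22]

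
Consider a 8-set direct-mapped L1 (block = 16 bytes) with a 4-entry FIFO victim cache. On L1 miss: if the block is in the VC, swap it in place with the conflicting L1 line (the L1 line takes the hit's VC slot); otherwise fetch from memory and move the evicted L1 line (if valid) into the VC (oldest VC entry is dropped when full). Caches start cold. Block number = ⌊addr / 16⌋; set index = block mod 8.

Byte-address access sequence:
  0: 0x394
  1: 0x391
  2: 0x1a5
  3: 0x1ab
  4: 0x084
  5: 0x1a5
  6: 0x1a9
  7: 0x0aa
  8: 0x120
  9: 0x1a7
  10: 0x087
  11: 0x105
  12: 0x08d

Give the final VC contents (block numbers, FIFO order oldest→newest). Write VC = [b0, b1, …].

#0 0x394→b57/s1 MISS; vc=[]
#1 0x391→b57/s1 L1-HIT; vc=[]
#2 0x1a5→b26/s2 MISS; vc=[]
#3 0x1ab→b26/s2 L1-HIT; vc=[]
#4 0x84→b8/s0 MISS; vc=[]
#5 0x1a5→b26/s2 L1-HIT; vc=[]
#6 0x1a9→b26/s2 L1-HIT; vc=[]
#7 0xaa→b10/s2 MISS; vc=[26]
#8 0x120→b18/s2 MISS; vc=[26,10]
#9 0x1a7→b26/s2 VC-HIT; vc=[18,10]
#10 0x87→b8/s0 L1-HIT; vc=[18,10]
#11 0x105→b16/s0 MISS; vc=[18,10,8]
#12 0x8d→b8/s0 VC-HIT; vc=[18,10,16]

VC = [18, 10, 16]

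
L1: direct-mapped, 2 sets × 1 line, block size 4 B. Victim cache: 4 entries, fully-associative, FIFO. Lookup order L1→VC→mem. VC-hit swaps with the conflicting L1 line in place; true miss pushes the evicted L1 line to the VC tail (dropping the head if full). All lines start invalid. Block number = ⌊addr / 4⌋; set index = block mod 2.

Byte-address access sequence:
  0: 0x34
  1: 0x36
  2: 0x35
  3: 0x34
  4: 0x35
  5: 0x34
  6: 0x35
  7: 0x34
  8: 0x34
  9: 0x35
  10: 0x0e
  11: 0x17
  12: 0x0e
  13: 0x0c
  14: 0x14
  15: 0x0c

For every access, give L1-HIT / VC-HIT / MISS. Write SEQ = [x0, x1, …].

SEQ = [MISS, L1-HIT, L1-HIT, L1-HIT, L1-HIT, L1-HIT, L1-HIT, L1-HIT, L1-HIT, L1-HIT, MISS, MISS, VC-HIT, L1-HIT, VC-HIT, VC-HIT]

  [0] addr=0x34 blk=13 s=1: MISS | VC []
  [1] addr=0x36 blk=13 s=1: L1-HIT | VC []
  [2] addr=0x35 blk=13 s=1: L1-HIT | VC []
  [3] addr=0x34 blk=13 s=1: L1-HIT | VC []
  [4] addr=0x35 blk=13 s=1: L1-HIT | VC []
  [5] addr=0x34 blk=13 s=1: L1-HIT | VC []
  [6] addr=0x35 blk=13 s=1: L1-HIT | VC []
  [7] addr=0x34 blk=13 s=1: L1-HIT | VC []
  [8] addr=0x34 blk=13 s=1: L1-HIT | VC []
  [9] addr=0x35 blk=13 s=1: L1-HIT | VC []
  [10] addr=0xe blk=3 s=1: MISS | VC [13]
  [11] addr=0x17 blk=5 s=1: MISS | VC [13, 3]
  [12] addr=0xe blk=3 s=1: VC-HIT | VC [13, 5]
  [13] addr=0xc blk=3 s=1: L1-HIT | VC [13, 5]
  [14] addr=0x14 blk=5 s=1: VC-HIT | VC [13, 3]
  [15] addr=0xc blk=3 s=1: VC-HIT | VC [13, 5]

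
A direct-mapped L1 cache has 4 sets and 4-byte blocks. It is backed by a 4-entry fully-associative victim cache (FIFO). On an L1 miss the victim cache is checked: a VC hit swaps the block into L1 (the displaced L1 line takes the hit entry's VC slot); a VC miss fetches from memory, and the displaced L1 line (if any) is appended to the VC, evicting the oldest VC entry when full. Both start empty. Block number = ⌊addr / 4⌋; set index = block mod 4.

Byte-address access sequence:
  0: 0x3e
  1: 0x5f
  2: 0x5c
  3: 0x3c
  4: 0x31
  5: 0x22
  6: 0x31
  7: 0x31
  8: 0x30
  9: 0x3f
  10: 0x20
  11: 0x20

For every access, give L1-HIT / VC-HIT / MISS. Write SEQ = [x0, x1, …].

#0 0x3e→b15/s3 MISS; vc=[]
#1 0x5f→b23/s3 MISS; vc=[15]
#2 0x5c→b23/s3 L1-HIT; vc=[15]
#3 0x3c→b15/s3 VC-HIT; vc=[23]
#4 0x31→b12/s0 MISS; vc=[23]
#5 0x22→b8/s0 MISS; vc=[23,12]
#6 0x31→b12/s0 VC-HIT; vc=[23,8]
#7 0x31→b12/s0 L1-HIT; vc=[23,8]
#8 0x30→b12/s0 L1-HIT; vc=[23,8]
#9 0x3f→b15/s3 L1-HIT; vc=[23,8]
#10 0x20→b8/s0 VC-HIT; vc=[23,12]
#11 0x20→b8/s0 L1-HIT; vc=[23,12]

SEQ = [MISS, MISS, L1-HIT, VC-HIT, MISS, MISS, VC-HIT, L1-HIT, L1-HIT, L1-HIT, VC-HIT, L1-HIT]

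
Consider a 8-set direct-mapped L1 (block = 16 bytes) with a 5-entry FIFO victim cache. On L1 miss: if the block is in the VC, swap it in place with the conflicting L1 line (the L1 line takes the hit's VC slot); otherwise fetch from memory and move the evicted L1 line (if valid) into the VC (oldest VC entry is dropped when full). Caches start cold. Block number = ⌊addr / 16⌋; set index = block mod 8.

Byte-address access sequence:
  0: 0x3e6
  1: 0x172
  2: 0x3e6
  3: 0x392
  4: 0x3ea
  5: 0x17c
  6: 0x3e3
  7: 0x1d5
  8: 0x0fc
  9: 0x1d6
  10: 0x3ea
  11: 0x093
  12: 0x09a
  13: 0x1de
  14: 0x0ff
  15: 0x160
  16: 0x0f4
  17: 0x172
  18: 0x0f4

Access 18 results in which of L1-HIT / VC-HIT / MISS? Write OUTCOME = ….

  [0] addr=0x3e6 blk=62 s=6: MISS | VC []
  [1] addr=0x172 blk=23 s=7: MISS | VC []
  [2] addr=0x3e6 blk=62 s=6: L1-HIT | VC []
  [3] addr=0x392 blk=57 s=1: MISS | VC []
  [4] addr=0x3ea blk=62 s=6: L1-HIT | VC []
  [5] addr=0x17c blk=23 s=7: L1-HIT | VC []
  [6] addr=0x3e3 blk=62 s=6: L1-HIT | VC []
  [7] addr=0x1d5 blk=29 s=5: MISS | VC []
  [8] addr=0xfc blk=15 s=7: MISS | VC [23]
  [9] addr=0x1d6 blk=29 s=5: L1-HIT | VC [23]
  [10] addr=0x3ea blk=62 s=6: L1-HIT | VC [23]
  [11] addr=0x93 blk=9 s=1: MISS | VC [23, 57]
  [12] addr=0x9a blk=9 s=1: L1-HIT | VC [23, 57]
  [13] addr=0x1de blk=29 s=5: L1-HIT | VC [23, 57]
  [14] addr=0xff blk=15 s=7: L1-HIT | VC [23, 57]
  [15] addr=0x160 blk=22 s=6: MISS | VC [23, 57, 62]
  [16] addr=0xf4 blk=15 s=7: L1-HIT | VC [23, 57, 62]
  [17] addr=0x172 blk=23 s=7: VC-HIT | VC [15, 57, 62]
  [18] addr=0xf4 blk=15 s=7: VC-HIT | VC [23, 57, 62]

OUTCOME = VC-HIT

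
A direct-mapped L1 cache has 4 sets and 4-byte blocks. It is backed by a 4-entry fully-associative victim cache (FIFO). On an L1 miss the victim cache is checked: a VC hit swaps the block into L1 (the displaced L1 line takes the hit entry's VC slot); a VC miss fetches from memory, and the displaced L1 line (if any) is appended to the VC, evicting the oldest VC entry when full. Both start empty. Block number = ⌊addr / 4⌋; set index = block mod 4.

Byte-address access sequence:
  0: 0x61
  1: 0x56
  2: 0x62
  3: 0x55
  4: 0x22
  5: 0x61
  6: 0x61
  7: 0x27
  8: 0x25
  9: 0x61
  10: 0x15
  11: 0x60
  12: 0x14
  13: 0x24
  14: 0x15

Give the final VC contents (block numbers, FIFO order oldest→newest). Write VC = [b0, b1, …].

VC = [8, 21, 9]

  [0] addr=0x61 blk=24 s=0: MISS | VC []
  [1] addr=0x56 blk=21 s=1: MISS | VC []
  [2] addr=0x62 blk=24 s=0: L1-HIT | VC []
  [3] addr=0x55 blk=21 s=1: L1-HIT | VC []
  [4] addr=0x22 blk=8 s=0: MISS | VC [24]
  [5] addr=0x61 blk=24 s=0: VC-HIT | VC [8]
  [6] addr=0x61 blk=24 s=0: L1-HIT | VC [8]
  [7] addr=0x27 blk=9 s=1: MISS | VC [8, 21]
  [8] addr=0x25 blk=9 s=1: L1-HIT | VC [8, 21]
  [9] addr=0x61 blk=24 s=0: L1-HIT | VC [8, 21]
  [10] addr=0x15 blk=5 s=1: MISS | VC [8, 21, 9]
  [11] addr=0x60 blk=24 s=0: L1-HIT | VC [8, 21, 9]
  [12] addr=0x14 blk=5 s=1: L1-HIT | VC [8, 21, 9]
  [13] addr=0x24 blk=9 s=1: VC-HIT | VC [8, 21, 5]
  [14] addr=0x15 blk=5 s=1: VC-HIT | VC [8, 21, 9]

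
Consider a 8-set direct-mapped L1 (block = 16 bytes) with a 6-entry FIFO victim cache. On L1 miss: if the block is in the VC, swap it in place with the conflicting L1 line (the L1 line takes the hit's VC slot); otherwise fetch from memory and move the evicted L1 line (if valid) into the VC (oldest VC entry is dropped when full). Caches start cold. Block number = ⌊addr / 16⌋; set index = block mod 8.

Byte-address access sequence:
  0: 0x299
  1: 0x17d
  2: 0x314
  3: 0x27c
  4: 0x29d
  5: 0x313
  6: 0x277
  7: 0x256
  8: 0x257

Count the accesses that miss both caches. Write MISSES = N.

  [0] addr=0x299 blk=41 s=1: MISS | VC []
  [1] addr=0x17d blk=23 s=7: MISS | VC []
  [2] addr=0x314 blk=49 s=1: MISS | VC [41]
  [3] addr=0x27c blk=39 s=7: MISS | VC [41, 23]
  [4] addr=0x29d blk=41 s=1: VC-HIT | VC [49, 23]
  [5] addr=0x313 blk=49 s=1: VC-HIT | VC [41, 23]
  [6] addr=0x277 blk=39 s=7: L1-HIT | VC [41, 23]
  [7] addr=0x256 blk=37 s=5: MISS | VC [41, 23]
  [8] addr=0x257 blk=37 s=5: L1-HIT | VC [41, 23]

MISSES = 5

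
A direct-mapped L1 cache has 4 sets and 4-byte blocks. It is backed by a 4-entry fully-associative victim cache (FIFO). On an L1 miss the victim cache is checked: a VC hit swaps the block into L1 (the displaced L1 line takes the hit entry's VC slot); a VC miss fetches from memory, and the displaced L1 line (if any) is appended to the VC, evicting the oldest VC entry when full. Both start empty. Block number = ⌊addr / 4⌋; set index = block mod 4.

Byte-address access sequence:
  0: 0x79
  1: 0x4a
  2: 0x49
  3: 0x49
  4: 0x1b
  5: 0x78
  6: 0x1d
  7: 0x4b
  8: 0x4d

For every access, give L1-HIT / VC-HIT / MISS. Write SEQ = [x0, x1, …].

#0 0x79→b30/s2 MISS; vc=[]
#1 0x4a→b18/s2 MISS; vc=[30]
#2 0x49→b18/s2 L1-HIT; vc=[30]
#3 0x49→b18/s2 L1-HIT; vc=[30]
#4 0x1b→b6/s2 MISS; vc=[30,18]
#5 0x78→b30/s2 VC-HIT; vc=[6,18]
#6 0x1d→b7/s3 MISS; vc=[6,18]
#7 0x4b→b18/s2 VC-HIT; vc=[6,30]
#8 0x4d→b19/s3 MISS; vc=[6,30,7]

SEQ = [MISS, MISS, L1-HIT, L1-HIT, MISS, VC-HIT, MISS, VC-HIT, MISS]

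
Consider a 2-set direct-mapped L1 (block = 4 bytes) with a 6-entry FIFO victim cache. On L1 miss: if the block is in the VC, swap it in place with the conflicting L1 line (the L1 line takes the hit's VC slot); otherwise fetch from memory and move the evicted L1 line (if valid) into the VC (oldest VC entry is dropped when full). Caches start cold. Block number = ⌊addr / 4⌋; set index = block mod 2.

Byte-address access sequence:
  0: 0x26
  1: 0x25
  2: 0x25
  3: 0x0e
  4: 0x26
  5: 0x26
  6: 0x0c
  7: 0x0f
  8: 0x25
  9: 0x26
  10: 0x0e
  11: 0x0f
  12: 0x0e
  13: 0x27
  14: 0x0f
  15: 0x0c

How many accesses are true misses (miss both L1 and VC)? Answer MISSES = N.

  [0] addr=0x26 blk=9 s=1: MISS | VC []
  [1] addr=0x25 blk=9 s=1: L1-HIT | VC []
  [2] addr=0x25 blk=9 s=1: L1-HIT | VC []
  [3] addr=0xe blk=3 s=1: MISS | VC [9]
  [4] addr=0x26 blk=9 s=1: VC-HIT | VC [3]
  [5] addr=0x26 blk=9 s=1: L1-HIT | VC [3]
  [6] addr=0xc blk=3 s=1: VC-HIT | VC [9]
  [7] addr=0xf blk=3 s=1: L1-HIT | VC [9]
  [8] addr=0x25 blk=9 s=1: VC-HIT | VC [3]
  [9] addr=0x26 blk=9 s=1: L1-HIT | VC [3]
  [10] addr=0xe blk=3 s=1: VC-HIT | VC [9]
  [11] addr=0xf blk=3 s=1: L1-HIT | VC [9]
  [12] addr=0xe blk=3 s=1: L1-HIT | VC [9]
  [13] addr=0x27 blk=9 s=1: VC-HIT | VC [3]
  [14] addr=0xf blk=3 s=1: VC-HIT | VC [9]
  [15] addr=0xc blk=3 s=1: L1-HIT | VC [9]

MISSES = 2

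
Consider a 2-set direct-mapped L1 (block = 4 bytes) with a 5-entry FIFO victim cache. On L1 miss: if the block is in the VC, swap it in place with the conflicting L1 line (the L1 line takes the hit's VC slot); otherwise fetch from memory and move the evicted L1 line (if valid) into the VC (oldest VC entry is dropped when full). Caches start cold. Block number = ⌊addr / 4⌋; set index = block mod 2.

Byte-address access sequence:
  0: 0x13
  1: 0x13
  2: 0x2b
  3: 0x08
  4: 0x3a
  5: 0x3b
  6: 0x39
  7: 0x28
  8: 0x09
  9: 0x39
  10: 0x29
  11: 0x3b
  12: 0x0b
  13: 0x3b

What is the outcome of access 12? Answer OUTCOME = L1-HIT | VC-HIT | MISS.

  [0] addr=0x13 blk=4 s=0: MISS | VC []
  [1] addr=0x13 blk=4 s=0: L1-HIT | VC []
  [2] addr=0x2b blk=10 s=0: MISS | VC [4]
  [3] addr=0x8 blk=2 s=0: MISS | VC [4, 10]
  [4] addr=0x3a blk=14 s=0: MISS | VC [4, 10, 2]
  [5] addr=0x3b blk=14 s=0: L1-HIT | VC [4, 10, 2]
  [6] addr=0x39 blk=14 s=0: L1-HIT | VC [4, 10, 2]
  [7] addr=0x28 blk=10 s=0: VC-HIT | VC [4, 14, 2]
  [8] addr=0x9 blk=2 s=0: VC-HIT | VC [4, 14, 10]
  [9] addr=0x39 blk=14 s=0: VC-HIT | VC [4, 2, 10]
  [10] addr=0x29 blk=10 s=0: VC-HIT | VC [4, 2, 14]
  [11] addr=0x3b blk=14 s=0: VC-HIT | VC [4, 2, 10]
  [12] addr=0xb blk=2 s=0: VC-HIT | VC [4, 14, 10]
  [13] addr=0x3b blk=14 s=0: VC-HIT | VC [4, 2, 10]

OUTCOME = VC-HIT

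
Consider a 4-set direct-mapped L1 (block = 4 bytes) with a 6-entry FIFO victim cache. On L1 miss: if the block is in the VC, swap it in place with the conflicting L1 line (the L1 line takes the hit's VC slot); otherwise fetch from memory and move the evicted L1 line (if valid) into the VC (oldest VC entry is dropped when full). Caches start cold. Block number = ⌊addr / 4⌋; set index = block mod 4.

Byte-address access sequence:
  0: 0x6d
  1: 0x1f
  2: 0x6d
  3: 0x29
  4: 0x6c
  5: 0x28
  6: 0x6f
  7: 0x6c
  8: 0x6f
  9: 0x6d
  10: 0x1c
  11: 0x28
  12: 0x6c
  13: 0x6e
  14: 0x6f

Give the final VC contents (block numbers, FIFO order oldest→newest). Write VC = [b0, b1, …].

VC = [7]

0: 0x6d (blk 27, set 3) → MISS  vc=[]
1: 0x1f (blk 7, set 3) → MISS  vc=[27]
2: 0x6d (blk 27, set 3) → VC-HIT  vc=[7]
3: 0x29 (blk 10, set 2) → MISS  vc=[7]
4: 0x6c (blk 27, set 3) → L1-HIT  vc=[7]
5: 0x28 (blk 10, set 2) → L1-HIT  vc=[7]
6: 0x6f (blk 27, set 3) → L1-HIT  vc=[7]
7: 0x6c (blk 27, set 3) → L1-HIT  vc=[7]
8: 0x6f (blk 27, set 3) → L1-HIT  vc=[7]
9: 0x6d (blk 27, set 3) → L1-HIT  vc=[7]
10: 0x1c (blk 7, set 3) → VC-HIT  vc=[27]
11: 0x28 (blk 10, set 2) → L1-HIT  vc=[27]
12: 0x6c (blk 27, set 3) → VC-HIT  vc=[7]
13: 0x6e (blk 27, set 3) → L1-HIT  vc=[7]
14: 0x6f (blk 27, set 3) → L1-HIT  vc=[7]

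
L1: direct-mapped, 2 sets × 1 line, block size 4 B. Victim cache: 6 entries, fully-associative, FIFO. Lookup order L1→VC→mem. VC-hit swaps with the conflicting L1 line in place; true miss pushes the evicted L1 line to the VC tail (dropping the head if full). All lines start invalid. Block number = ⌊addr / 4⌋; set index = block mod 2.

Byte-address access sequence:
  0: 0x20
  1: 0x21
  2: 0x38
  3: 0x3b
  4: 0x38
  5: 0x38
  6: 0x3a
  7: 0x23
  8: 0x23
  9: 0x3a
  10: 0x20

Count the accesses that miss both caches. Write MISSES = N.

MISSES = 2

  [0] addr=0x20 blk=8 s=0: MISS | VC []
  [1] addr=0x21 blk=8 s=0: L1-HIT | VC []
  [2] addr=0x38 blk=14 s=0: MISS | VC [8]
  [3] addr=0x3b blk=14 s=0: L1-HIT | VC [8]
  [4] addr=0x38 blk=14 s=0: L1-HIT | VC [8]
  [5] addr=0x38 blk=14 s=0: L1-HIT | VC [8]
  [6] addr=0x3a blk=14 s=0: L1-HIT | VC [8]
  [7] addr=0x23 blk=8 s=0: VC-HIT | VC [14]
  [8] addr=0x23 blk=8 s=0: L1-HIT | VC [14]
  [9] addr=0x3a blk=14 s=0: VC-HIT | VC [8]
  [10] addr=0x20 blk=8 s=0: VC-HIT | VC [14]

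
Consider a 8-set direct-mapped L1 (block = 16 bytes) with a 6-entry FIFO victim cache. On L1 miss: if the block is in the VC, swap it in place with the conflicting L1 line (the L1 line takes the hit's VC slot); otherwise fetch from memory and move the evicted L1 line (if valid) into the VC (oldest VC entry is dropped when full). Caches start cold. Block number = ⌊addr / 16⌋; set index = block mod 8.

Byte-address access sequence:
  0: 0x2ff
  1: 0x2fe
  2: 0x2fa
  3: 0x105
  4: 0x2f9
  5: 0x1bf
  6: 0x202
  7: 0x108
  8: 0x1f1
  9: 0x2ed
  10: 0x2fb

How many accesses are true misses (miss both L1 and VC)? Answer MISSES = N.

0: 0x2ff (blk 47, set 7) → MISS  vc=[]
1: 0x2fe (blk 47, set 7) → L1-HIT  vc=[]
2: 0x2fa (blk 47, set 7) → L1-HIT  vc=[]
3: 0x105 (blk 16, set 0) → MISS  vc=[]
4: 0x2f9 (blk 47, set 7) → L1-HIT  vc=[]
5: 0x1bf (blk 27, set 3) → MISS  vc=[]
6: 0x202 (blk 32, set 0) → MISS  vc=[16]
7: 0x108 (blk 16, set 0) → VC-HIT  vc=[32]
8: 0x1f1 (blk 31, set 7) → MISS  vc=[32, 47]
9: 0x2ed (blk 46, set 6) → MISS  vc=[32, 47]
10: 0x2fb (blk 47, set 7) → VC-HIT  vc=[32, 31]

MISSES = 6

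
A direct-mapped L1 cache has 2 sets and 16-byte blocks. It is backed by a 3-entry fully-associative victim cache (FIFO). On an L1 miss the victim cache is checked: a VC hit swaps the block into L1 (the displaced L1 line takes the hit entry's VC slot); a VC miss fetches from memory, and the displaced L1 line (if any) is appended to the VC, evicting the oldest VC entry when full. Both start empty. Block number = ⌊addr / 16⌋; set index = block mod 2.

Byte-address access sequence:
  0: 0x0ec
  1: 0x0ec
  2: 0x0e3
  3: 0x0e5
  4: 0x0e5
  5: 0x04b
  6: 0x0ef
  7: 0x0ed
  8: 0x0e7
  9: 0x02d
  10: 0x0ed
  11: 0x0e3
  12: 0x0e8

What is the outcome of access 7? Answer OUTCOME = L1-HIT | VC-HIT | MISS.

#0 0xec→b14/s0 MISS; vc=[]
#1 0xec→b14/s0 L1-HIT; vc=[]
#2 0xe3→b14/s0 L1-HIT; vc=[]
#3 0xe5→b14/s0 L1-HIT; vc=[]
#4 0xe5→b14/s0 L1-HIT; vc=[]
#5 0x4b→b4/s0 MISS; vc=[14]
#6 0xef→b14/s0 VC-HIT; vc=[4]
#7 0xed→b14/s0 L1-HIT; vc=[4]
#8 0xe7→b14/s0 L1-HIT; vc=[4]
#9 0x2d→b2/s0 MISS; vc=[4,14]
#10 0xed→b14/s0 VC-HIT; vc=[4,2]
#11 0xe3→b14/s0 L1-HIT; vc=[4,2]
#12 0xe8→b14/s0 L1-HIT; vc=[4,2]

OUTCOME = L1-HIT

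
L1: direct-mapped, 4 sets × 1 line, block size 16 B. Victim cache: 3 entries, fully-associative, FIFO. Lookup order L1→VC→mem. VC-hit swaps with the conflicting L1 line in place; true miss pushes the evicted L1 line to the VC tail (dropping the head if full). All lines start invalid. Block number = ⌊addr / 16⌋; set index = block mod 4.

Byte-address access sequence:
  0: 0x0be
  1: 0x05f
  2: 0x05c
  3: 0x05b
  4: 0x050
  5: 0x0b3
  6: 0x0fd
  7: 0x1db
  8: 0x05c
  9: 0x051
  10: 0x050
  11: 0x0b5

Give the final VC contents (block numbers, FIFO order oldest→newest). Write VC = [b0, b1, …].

  [0] addr=0xbe blk=11 s=3: MISS | VC []
  [1] addr=0x5f blk=5 s=1: MISS | VC []
  [2] addr=0x5c blk=5 s=1: L1-HIT | VC []
  [3] addr=0x5b blk=5 s=1: L1-HIT | VC []
  [4] addr=0x50 blk=5 s=1: L1-HIT | VC []
  [5] addr=0xb3 blk=11 s=3: L1-HIT | VC []
  [6] addr=0xfd blk=15 s=3: MISS | VC [11]
  [7] addr=0x1db blk=29 s=1: MISS | VC [11, 5]
  [8] addr=0x5c blk=5 s=1: VC-HIT | VC [11, 29]
  [9] addr=0x51 blk=5 s=1: L1-HIT | VC [11, 29]
  [10] addr=0x50 blk=5 s=1: L1-HIT | VC [11, 29]
  [11] addr=0xb5 blk=11 s=3: VC-HIT | VC [15, 29]

VC = [15, 29]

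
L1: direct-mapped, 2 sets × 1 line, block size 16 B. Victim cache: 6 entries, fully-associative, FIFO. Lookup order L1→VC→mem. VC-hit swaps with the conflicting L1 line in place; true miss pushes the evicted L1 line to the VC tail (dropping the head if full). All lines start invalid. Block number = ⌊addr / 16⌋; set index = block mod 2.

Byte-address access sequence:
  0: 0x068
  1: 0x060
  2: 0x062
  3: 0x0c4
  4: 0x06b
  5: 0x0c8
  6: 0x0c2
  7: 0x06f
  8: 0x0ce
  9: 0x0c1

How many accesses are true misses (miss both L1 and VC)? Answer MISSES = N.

0: 0x68 (blk 6, set 0) → MISS  vc=[]
1: 0x60 (blk 6, set 0) → L1-HIT  vc=[]
2: 0x62 (blk 6, set 0) → L1-HIT  vc=[]
3: 0xc4 (blk 12, set 0) → MISS  vc=[6]
4: 0x6b (blk 6, set 0) → VC-HIT  vc=[12]
5: 0xc8 (blk 12, set 0) → VC-HIT  vc=[6]
6: 0xc2 (blk 12, set 0) → L1-HIT  vc=[6]
7: 0x6f (blk 6, set 0) → VC-HIT  vc=[12]
8: 0xce (blk 12, set 0) → VC-HIT  vc=[6]
9: 0xc1 (blk 12, set 0) → L1-HIT  vc=[6]

MISSES = 2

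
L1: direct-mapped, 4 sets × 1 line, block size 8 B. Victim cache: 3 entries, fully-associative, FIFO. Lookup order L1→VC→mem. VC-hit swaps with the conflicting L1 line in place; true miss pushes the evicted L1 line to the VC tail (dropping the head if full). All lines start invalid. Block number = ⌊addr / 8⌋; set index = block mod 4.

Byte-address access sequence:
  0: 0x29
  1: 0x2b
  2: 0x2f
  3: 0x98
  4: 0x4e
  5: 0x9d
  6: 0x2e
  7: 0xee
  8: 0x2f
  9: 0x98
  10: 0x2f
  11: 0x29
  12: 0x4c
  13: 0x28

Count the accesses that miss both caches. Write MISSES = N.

MISSES = 4

  [0] addr=0x29 blk=5 s=1: MISS | VC []
  [1] addr=0x2b blk=5 s=1: L1-HIT | VC []
  [2] addr=0x2f blk=5 s=1: L1-HIT | VC []
  [3] addr=0x98 blk=19 s=3: MISS | VC []
  [4] addr=0x4e blk=9 s=1: MISS | VC [5]
  [5] addr=0x9d blk=19 s=3: L1-HIT | VC [5]
  [6] addr=0x2e blk=5 s=1: VC-HIT | VC [9]
  [7] addr=0xee blk=29 s=1: MISS | VC [9, 5]
  [8] addr=0x2f blk=5 s=1: VC-HIT | VC [9, 29]
  [9] addr=0x98 blk=19 s=3: L1-HIT | VC [9, 29]
  [10] addr=0x2f blk=5 s=1: L1-HIT | VC [9, 29]
  [11] addr=0x29 blk=5 s=1: L1-HIT | VC [9, 29]
  [12] addr=0x4c blk=9 s=1: VC-HIT | VC [5, 29]
  [13] addr=0x28 blk=5 s=1: VC-HIT | VC [9, 29]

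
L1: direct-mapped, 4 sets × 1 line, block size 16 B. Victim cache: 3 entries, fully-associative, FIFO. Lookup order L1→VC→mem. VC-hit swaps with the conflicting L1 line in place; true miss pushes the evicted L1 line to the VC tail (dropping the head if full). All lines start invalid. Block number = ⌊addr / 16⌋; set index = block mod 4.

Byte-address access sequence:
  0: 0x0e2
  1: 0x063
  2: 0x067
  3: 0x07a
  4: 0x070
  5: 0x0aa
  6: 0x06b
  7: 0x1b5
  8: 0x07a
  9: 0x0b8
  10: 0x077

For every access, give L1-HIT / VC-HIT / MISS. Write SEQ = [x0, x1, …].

SEQ = [MISS, MISS, L1-HIT, MISS, L1-HIT, MISS, VC-HIT, MISS, VC-HIT, MISS, VC-HIT]

0: 0xe2 (blk 14, set 2) → MISS  vc=[]
1: 0x63 (blk 6, set 2) → MISS  vc=[14]
2: 0x67 (blk 6, set 2) → L1-HIT  vc=[14]
3: 0x7a (blk 7, set 3) → MISS  vc=[14]
4: 0x70 (blk 7, set 3) → L1-HIT  vc=[14]
5: 0xaa (blk 10, set 2) → MISS  vc=[14, 6]
6: 0x6b (blk 6, set 2) → VC-HIT  vc=[14, 10]
7: 0x1b5 (blk 27, set 3) → MISS  vc=[14, 10, 7]
8: 0x7a (blk 7, set 3) → VC-HIT  vc=[14, 10, 27]
9: 0xb8 (blk 11, set 3) → MISS  vc=[10, 27, 7]
10: 0x77 (blk 7, set 3) → VC-HIT  vc=[10, 27, 11]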